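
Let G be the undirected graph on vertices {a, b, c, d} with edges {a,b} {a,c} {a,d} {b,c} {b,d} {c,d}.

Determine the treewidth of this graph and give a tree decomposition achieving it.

A single bag containing all 4 vertices is trivially a valid decomposition of width 3. Conversely, {a, b, c, d} is a clique of size 4, and the vertices of any clique must share a bag in every tree decomposition; so some bag has ≥ 4 vertices and tw(G) ≥ 3. The upper and lower bounds meet at 3, so that is the treewidth.

Treewidth 3.
One optimal decomposition is:
Bags: B1 = {a, b, c, d}
Tree: (single bag)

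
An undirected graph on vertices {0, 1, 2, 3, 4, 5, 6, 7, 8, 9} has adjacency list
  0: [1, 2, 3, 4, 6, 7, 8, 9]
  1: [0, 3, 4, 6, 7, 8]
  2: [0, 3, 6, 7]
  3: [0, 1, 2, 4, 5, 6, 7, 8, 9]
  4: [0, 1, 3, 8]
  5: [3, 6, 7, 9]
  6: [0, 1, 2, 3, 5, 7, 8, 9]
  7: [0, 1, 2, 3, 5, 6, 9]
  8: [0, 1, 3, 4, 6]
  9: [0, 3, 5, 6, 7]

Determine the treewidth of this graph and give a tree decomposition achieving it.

Each bag holds 5 vertices, so the decomposition has width 4, which upper-bounds the treewidth. For the lower bound, the 5 vertices {0, 1, 3, 4, 8} are pairwise adjacent, and any tree decomposition puts a clique entirely inside one bag — forcing width ≥ 4. Combining the bounds, tw(G) = 4.

Treewidth 4.
One optimal decomposition is:
Bags: B1 = {0, 1, 3, 6, 7}  B2 = {0, 1, 3, 6, 8}  B3 = {0, 3, 6, 7, 9}  B4 = {0, 1, 3, 4, 8}  B5 = {0, 2, 3, 6, 7}  B6 = {3, 5, 6, 7, 9}
Tree: B1–B2, B1–B3, B2–B4, B3–B5, B3–B6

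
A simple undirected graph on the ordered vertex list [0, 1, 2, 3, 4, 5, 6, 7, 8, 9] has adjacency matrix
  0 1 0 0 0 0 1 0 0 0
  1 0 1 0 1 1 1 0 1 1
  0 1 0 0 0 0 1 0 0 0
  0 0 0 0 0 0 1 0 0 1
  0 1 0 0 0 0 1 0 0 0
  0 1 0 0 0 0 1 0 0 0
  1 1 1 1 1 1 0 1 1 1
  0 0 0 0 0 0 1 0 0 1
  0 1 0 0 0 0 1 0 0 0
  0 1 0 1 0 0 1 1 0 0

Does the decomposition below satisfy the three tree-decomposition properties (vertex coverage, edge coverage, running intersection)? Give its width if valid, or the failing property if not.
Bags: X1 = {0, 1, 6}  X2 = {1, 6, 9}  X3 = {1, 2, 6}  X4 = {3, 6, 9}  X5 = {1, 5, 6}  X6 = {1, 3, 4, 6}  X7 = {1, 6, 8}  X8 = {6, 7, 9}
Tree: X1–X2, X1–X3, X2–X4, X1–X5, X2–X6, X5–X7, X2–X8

No — bags containing vertex 3 are not connected in the tree.

A tree decomposition must satisfy three properties: every vertex lies in some bag; for every edge, both endpoints lie together in some bag; and for every vertex, the bags containing it form a connected subtree. Here bags containing vertex 3 are not connected in the tree, so the decomposition is invalid.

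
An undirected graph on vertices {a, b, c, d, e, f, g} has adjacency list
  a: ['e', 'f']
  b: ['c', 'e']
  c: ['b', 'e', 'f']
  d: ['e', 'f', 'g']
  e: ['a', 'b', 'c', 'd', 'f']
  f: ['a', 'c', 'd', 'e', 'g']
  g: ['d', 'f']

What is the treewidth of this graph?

2

A width-2 tree decomposition is:
Bags: B1 = {b, c, e}  B2 = {c, e, f}  B3 = {d, e, f}  B4 = {a, e, f}  B5 = {d, f, g}
Tree: B1–B2, B2–B3, B3–B4, B3–B5
The largest bag has 3 vertices, giving width 2; this decomposition certifies tw(G) ≤ 2. On the other hand G contains the 3-clique {d, f, g}. A clique must lie in a single bag of any decomposition, so no decomposition can have width below 2. Hence tw(G) = 2 exactly.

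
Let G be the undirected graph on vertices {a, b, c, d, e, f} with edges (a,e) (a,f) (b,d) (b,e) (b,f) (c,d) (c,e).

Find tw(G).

2

A width-2 tree decomposition is:
Bags: B1 = {b, c, d}  B2 = {b, c, e}  B3 = {b, e, f}  B4 = {a, e, f}
Tree: B1–B2, B2–B3, B3–B4
Each bag holds 3 vertices, so the decomposition has width 2, which upper-bounds the treewidth. The edges d–c–e–b–d form a cycle, so G is not a tree and its treewidth is at least 2. Therefore the treewidth is 2.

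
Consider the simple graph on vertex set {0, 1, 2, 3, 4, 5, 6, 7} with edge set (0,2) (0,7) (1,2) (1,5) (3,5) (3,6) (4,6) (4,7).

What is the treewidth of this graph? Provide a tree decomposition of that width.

The largest bag has 3 vertices, giving width 2; this decomposition certifies tw(G) ≤ 2. For the lower bound, G contains the cycle 4–6–3–5–1–2–0–7–4, so G is not a forest; only forests have treewidth ≤ 1, hence tw(G) ≥ 2. Therefore the treewidth is 2.

Treewidth 2.
Bags: B1 = {3, 4, 6}  B2 = {3, 4, 5}  B3 = {1, 4, 5}  B4 = {1, 2, 4}  B5 = {0, 2, 4}  B6 = {0, 4, 7}
Tree: B1–B2, B2–B3, B3–B4, B4–B5, B5–B6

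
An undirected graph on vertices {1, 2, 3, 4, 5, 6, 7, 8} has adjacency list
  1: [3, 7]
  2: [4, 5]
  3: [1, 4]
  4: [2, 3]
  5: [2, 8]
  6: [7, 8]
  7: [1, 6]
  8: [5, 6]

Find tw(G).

A width-2 tree decomposition is:
Bags: B1 = {2, 3, 4}  B2 = {1, 2, 3}  B3 = {1, 2, 7}  B4 = {2, 6, 7}  B5 = {2, 6, 8}  B6 = {2, 5, 8}
Tree: B1–B2, B2–B3, B3–B4, B4–B5, B5–B6
The largest bag has 3 vertices, giving width 2; this decomposition certifies tw(G) ≤ 2. For the lower bound, G contains the cycle 2–4–3–1–7–6–8–5–2, so G is not a forest; only forests have treewidth ≤ 1, hence tw(G) ≥ 2. The upper and lower bounds meet at 2, so that is the treewidth.

2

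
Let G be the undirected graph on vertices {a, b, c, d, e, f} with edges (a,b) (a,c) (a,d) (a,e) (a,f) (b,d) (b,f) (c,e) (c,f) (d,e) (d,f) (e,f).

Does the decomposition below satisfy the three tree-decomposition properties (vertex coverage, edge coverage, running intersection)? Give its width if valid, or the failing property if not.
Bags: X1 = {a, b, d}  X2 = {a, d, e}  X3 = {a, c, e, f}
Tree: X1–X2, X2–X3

No — edge (b,f) lies in no bag.

A tree decomposition must satisfy three properties: every vertex lies in some bag; for every edge, both endpoints lie together in some bag; and for every vertex, the bags containing it form a connected subtree. Here edge (b,f) lies in no bag, so the decomposition is invalid.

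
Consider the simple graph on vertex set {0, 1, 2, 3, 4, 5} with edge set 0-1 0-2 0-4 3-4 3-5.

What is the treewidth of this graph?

A width-1 tree decomposition is:
Bags: B1 = {3, 4}  B2 = {3, 5}  B3 = {0, 4}  B4 = {0, 1}  B5 = {0, 2}
Tree: B1–B2, B1–B3, B3–B4, B3–B5
The largest bag has 2 vertices, giving width 1; this decomposition certifies tw(G) ≤ 1. Since G has at least one edge (e.g. 3–4), it is not an edgeless graph, so tw(G) ≥ 1. Combining the bounds, tw(G) = 1.

1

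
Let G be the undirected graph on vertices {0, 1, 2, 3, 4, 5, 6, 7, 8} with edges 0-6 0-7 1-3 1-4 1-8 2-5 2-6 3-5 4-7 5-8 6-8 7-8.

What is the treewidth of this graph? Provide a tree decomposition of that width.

Treewidth 3.
One such decomposition:
Bags: B1 = {1, 2, 3, 5}  B2 = {1, 2, 5, 8}  B3 = {1, 2, 6, 8}  B4 = {1, 4, 6, 8}  B5 = {4, 6, 7, 8}  B6 = {0, 4, 6, 7}
Tree: B1–B2, B2–B3, B3–B4, B4–B5, B5–B6

Each bag holds 4 vertices, so the decomposition has width 3, which upper-bounds the treewidth. For the lower bound: the 4 vertex sets {2,3,5}, {1}, {8}, {0,4,6,7} are disjoint, each induces a connected subgraph, and every pair is joined by at least one edge of G. Contracting each set to a single vertex therefore yields K_{4} as a minor, and since treewidth is minor-monotone, tw(G) ≥ tw(K_{4}) = 3. The upper and lower bounds meet at 3, so that is the treewidth.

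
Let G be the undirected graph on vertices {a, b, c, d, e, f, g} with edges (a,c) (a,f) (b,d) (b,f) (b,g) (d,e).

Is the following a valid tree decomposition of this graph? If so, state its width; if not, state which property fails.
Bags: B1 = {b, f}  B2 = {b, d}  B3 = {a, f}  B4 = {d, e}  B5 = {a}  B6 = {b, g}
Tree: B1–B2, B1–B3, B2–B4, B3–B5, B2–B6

No — vertex c appears in no bag.

A tree decomposition must satisfy three properties: every vertex lies in some bag; for every edge, both endpoints lie together in some bag; and for every vertex, the bags containing it form a connected subtree. Here vertex c appears in no bag, so the decomposition is invalid.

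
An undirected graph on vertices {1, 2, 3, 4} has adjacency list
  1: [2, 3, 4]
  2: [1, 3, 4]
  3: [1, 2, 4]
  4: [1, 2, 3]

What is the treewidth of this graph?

3

A width-3 tree decomposition is:
Bags: B1 = {1, 2, 3, 4}
Tree: (single bag)
A single bag containing all 4 vertices is trivially a valid decomposition of width 3. On the other hand G contains the 4-clique {1, 2, 3, 4}. A clique must lie in a single bag of any decomposition, so no decomposition can have width below 3. Hence tw(G) = 3 exactly.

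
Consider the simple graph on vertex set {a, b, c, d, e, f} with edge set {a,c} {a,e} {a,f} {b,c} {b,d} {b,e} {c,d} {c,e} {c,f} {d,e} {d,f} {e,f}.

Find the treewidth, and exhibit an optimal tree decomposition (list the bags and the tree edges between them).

Treewidth 3.
One optimal decomposition is:
Bags: B1 = {a, c, e, f}  B2 = {c, d, e, f}  B3 = {b, c, d, e}
Tree: B1–B2, B2–B3

Each bag holds 4 vertices, so the decomposition has width 3, which upper-bounds the treewidth. For the lower bound, the 4 vertices {c, d, e, f} are pairwise adjacent, and any tree decomposition puts a clique entirely inside one bag — forcing width ≥ 3. Hence tw(G) = 3 exactly.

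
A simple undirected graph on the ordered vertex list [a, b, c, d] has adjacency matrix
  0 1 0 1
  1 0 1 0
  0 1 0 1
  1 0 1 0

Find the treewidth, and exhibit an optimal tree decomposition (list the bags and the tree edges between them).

Treewidth 2.
One optimal decomposition is:
Bags: B1 = {a, b, d}  B2 = {b, c, d}
Tree: B1–B2

Each bag holds 3 vertices, so the decomposition has width 2, which upper-bounds the treewidth. Since b–a–d–c–b is a cycle in G, G is not acyclic. Forests are exactly the graphs of treewidth ≤ 1, so tw(G) ≥ 2. Therefore the treewidth is 2.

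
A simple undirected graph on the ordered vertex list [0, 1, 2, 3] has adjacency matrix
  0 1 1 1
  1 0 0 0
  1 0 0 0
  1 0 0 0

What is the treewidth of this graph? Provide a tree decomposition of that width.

Treewidth 1.
One optimal decomposition is:
Bags: B1 = {0, 3}  B2 = {0, 2}  B3 = {0, 1}
Tree: B1–B2, B1–B3

The largest bag has 2 vertices, giving width 1; this decomposition certifies tw(G) ≤ 1. Since G has at least one edge (e.g. 3–0), it is not an edgeless graph, so tw(G) ≥ 1. The upper and lower bounds meet at 1, so that is the treewidth.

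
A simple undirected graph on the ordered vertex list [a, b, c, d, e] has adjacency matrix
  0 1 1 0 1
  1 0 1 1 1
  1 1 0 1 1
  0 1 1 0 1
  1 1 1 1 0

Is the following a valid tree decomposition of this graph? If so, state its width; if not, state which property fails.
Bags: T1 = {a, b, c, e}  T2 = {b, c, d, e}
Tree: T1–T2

Every vertex of G appears in some bag (union = {a, b, c, d, e}); every edge is covered by a bag; and for each vertex v the set of bags containing v is connected in the bag tree. The decomposition is therefore valid. The largest bag has 4 vertices, so the width is 3.

Yes; width 3.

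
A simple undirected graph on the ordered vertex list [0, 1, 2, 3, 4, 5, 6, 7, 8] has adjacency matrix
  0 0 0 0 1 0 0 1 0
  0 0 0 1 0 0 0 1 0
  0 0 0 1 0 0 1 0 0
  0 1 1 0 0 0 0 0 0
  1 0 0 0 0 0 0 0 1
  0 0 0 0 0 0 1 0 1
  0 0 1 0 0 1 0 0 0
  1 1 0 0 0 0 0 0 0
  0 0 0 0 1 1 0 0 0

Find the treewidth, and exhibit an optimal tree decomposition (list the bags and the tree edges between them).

Treewidth 2.
One optimal decomposition is:
Bags: B1 = {0, 4, 8}  B2 = {0, 7, 8}  B3 = {1, 7, 8}  B4 = {1, 3, 8}  B5 = {2, 3, 8}  B6 = {2, 6, 8}  B7 = {5, 6, 8}
Tree: B1–B2, B2–B3, B3–B4, B4–B5, B5–B6, B6–B7

The largest bag has 3 vertices, giving width 2; this decomposition certifies tw(G) ≤ 2. For the lower bound, G contains the cycle 8–4–0–7–1–3–2–6–5–8, so G is not a forest; only forests have treewidth ≤ 1, hence tw(G) ≥ 2. Combining the bounds, tw(G) = 2.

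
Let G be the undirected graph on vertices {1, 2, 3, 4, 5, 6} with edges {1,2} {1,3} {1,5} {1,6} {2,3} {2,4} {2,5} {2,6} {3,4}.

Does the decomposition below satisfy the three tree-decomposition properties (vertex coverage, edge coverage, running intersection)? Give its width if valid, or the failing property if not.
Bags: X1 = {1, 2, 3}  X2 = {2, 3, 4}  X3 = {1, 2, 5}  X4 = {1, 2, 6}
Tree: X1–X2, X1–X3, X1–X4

Every vertex of G appears in some bag (union = {1, 2, 3, 4, 5, 6}); every edge is covered by a bag; and for each vertex v the set of bags containing v is connected in the bag tree. The decomposition is therefore valid. The largest bag has 3 vertices, so the width is 2.

Yes; width 2.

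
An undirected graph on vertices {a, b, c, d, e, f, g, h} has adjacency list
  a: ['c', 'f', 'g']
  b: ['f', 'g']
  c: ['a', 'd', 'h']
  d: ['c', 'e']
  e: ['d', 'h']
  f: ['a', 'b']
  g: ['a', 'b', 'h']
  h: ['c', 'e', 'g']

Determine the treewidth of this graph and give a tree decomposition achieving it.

Every bag has size at most 3, so the width is 3 − 1 = 2 and tw(G) ≤ 2. Since e–d–c–h–e is a cycle in G, G is not acyclic. Forests are exactly the graphs of treewidth ≤ 1, so tw(G) ≥ 2. Combining the bounds, tw(G) = 2.

Treewidth 2.
One optimal decomposition is:
Bags: B1 = {d, e, h}  B2 = {c, d, h}  B3 = {c, g, h}  B4 = {a, c, g}  B5 = {a, b, g}  B6 = {a, b, f}
Tree: B1–B2, B2–B3, B3–B4, B4–B5, B5–B6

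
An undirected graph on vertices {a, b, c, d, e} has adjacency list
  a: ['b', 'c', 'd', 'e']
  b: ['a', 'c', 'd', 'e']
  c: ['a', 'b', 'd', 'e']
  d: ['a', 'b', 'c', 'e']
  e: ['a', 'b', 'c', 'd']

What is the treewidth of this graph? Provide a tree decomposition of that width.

A single bag containing all 5 vertices is trivially a valid decomposition of width 4. On the other hand G contains the 5-clique {a, b, c, d, e}. A clique must lie in a single bag of any decomposition, so no decomposition can have width below 4. Combining the bounds, tw(G) = 4.

Treewidth 4.
Bags: B1 = {a, b, c, d, e}
Tree: (single bag)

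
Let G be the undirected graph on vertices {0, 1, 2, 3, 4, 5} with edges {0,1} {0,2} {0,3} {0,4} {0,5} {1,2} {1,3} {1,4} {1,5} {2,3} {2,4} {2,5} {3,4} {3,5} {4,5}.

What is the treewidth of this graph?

A width-5 tree decomposition is:
Bags: B1 = {0, 1, 2, 3, 4, 5}
Tree: (single bag)
With just one bag of size 6, the width is 6 − 1 = 5, so tw(G) ≤ 5. On the other hand G contains the 6-clique {0, 1, 2, 3, 4, 5}. A clique must lie in a single bag of any decomposition, so no decomposition can have width below 5. Hence tw(G) = 5 exactly.

5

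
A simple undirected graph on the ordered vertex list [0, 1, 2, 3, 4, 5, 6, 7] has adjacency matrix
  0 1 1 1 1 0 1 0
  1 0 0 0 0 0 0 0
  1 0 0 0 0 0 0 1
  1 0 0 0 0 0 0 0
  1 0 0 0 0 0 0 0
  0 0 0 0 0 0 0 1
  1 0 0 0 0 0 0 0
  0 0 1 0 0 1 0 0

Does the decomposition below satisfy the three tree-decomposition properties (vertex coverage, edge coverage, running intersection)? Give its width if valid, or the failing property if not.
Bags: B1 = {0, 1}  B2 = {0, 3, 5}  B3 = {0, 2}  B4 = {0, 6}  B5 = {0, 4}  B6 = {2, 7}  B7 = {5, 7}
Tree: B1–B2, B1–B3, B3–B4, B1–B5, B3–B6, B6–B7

A tree decomposition must satisfy three properties: every vertex lies in some bag; for every edge, both endpoints lie together in some bag; and for every vertex, the bags containing it form a connected subtree. Here bags containing vertex 5 are not connected in the tree, so the decomposition is invalid.

No — bags containing vertex 5 are not connected in the tree.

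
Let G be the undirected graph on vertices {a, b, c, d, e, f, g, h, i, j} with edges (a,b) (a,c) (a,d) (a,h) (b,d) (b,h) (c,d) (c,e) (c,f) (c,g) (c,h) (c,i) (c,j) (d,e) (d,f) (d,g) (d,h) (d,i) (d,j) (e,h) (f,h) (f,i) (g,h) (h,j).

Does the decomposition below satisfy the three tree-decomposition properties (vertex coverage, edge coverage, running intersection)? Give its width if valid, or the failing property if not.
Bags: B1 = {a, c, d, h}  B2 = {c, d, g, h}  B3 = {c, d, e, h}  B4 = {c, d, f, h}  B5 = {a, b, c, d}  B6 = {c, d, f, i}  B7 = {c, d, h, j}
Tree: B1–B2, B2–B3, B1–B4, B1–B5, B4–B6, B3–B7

A tree decomposition must satisfy three properties: every vertex lies in some bag; for every edge, both endpoints lie together in some bag; and for every vertex, the bags containing it form a connected subtree. Here edge (h,b) lies in no bag, so the decomposition is invalid.

No — edge (h,b) lies in no bag.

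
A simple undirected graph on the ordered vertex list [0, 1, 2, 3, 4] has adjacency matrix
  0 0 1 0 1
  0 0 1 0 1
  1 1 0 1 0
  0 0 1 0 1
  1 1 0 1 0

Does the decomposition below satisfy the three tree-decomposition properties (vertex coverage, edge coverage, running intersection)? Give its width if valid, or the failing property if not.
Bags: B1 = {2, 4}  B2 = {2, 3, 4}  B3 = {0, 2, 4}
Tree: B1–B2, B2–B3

A tree decomposition must satisfy three properties: every vertex lies in some bag; for every edge, both endpoints lie together in some bag; and for every vertex, the bags containing it form a connected subtree. Here vertex 1 appears in no bag, so the decomposition is invalid.

No — vertex 1 appears in no bag.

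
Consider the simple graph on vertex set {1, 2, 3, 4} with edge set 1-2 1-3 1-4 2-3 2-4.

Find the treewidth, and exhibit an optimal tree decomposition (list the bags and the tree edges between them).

Treewidth 2.
Bags: B1 = {1, 2, 4}  B2 = {1, 2, 3}
Tree: B1–B2

Each bag holds 3 vertices, so the decomposition has width 2, which upper-bounds the treewidth. Conversely, {1, 2, 3} is a clique of size 3, and the vertices of any clique must share a bag in every tree decomposition; so some bag has ≥ 3 vertices and tw(G) ≥ 2. The upper and lower bounds meet at 2, so that is the treewidth.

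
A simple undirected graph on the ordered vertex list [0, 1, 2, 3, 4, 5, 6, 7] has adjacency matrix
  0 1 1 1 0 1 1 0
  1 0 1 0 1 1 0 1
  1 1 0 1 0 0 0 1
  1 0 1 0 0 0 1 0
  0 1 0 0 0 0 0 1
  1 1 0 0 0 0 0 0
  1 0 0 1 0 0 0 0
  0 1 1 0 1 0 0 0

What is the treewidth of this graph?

2

A width-2 tree decomposition is:
Bags: B1 = {0, 1, 2}  B2 = {0, 2, 3}  B3 = {0, 3, 6}  B4 = {1, 2, 7}  B5 = {0, 1, 5}  B6 = {1, 4, 7}
Tree: B1–B2, B2–B3, B1–B4, B1–B5, B4–B6
Every bag has size at most 3, so the width is 3 − 1 = 2 and tw(G) ≤ 2. On the other hand G contains the 3-clique {0, 1, 2}. A clique must lie in a single bag of any decomposition, so no decomposition can have width below 2. Hence tw(G) = 2 exactly.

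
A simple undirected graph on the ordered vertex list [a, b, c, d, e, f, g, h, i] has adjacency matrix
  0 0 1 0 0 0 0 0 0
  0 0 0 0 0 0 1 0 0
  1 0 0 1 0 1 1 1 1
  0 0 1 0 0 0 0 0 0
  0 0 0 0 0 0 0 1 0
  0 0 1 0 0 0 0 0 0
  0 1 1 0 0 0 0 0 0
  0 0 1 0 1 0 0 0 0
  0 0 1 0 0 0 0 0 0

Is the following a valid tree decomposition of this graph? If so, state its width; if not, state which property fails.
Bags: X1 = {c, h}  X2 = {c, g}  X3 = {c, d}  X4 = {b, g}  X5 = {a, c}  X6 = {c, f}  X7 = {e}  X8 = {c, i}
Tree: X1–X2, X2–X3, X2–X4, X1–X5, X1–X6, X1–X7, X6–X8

A tree decomposition must satisfy three properties: every vertex lies in some bag; for every edge, both endpoints lie together in some bag; and for every vertex, the bags containing it form a connected subtree. Here edge (h,e) lies in no bag, so the decomposition is invalid.

No — edge (h,e) lies in no bag.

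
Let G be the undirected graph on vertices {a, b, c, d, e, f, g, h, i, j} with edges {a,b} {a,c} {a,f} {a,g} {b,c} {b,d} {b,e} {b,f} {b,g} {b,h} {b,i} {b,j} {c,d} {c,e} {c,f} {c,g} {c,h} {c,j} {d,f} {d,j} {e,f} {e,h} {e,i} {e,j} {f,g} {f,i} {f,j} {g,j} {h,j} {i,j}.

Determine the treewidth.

A width-4 tree decomposition is:
Bags: B1 = {b, c, e, f, j}  B2 = {b, c, f, g, j}  B3 = {a, b, c, f, g}  B4 = {b, e, f, i, j}  B5 = {b, c, e, h, j}  B6 = {b, c, d, f, j}
Tree: B1–B2, B2–B3, B1–B4, B1–B5, B1–B6
The largest bag has 5 vertices, giving width 4; this decomposition certifies tw(G) ≤ 4. On the other hand G contains the 5-clique {b, c, e, h, j}. A clique must lie in a single bag of any decomposition, so no decomposition can have width below 4. Hence tw(G) = 4 exactly.

4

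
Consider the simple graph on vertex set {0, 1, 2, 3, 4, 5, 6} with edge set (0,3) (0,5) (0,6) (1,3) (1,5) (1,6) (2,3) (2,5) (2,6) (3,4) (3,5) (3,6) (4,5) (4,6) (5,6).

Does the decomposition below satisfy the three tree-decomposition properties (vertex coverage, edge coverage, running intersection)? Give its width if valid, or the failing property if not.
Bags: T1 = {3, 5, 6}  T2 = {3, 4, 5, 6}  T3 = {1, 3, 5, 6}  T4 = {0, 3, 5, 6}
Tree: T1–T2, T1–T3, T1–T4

A tree decomposition must satisfy three properties: every vertex lies in some bag; for every edge, both endpoints lie together in some bag; and for every vertex, the bags containing it form a connected subtree. Here vertex 2 appears in no bag, so the decomposition is invalid.

No — vertex 2 appears in no bag.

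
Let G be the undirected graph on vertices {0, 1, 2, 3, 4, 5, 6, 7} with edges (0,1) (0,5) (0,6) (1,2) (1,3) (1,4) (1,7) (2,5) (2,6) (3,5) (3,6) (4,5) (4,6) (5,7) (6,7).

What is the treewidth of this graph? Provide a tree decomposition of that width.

Treewidth 3.
One such decomposition:
Bags: B1 = {0, 1, 5, 6}  B2 = {1, 2, 5, 6}  B3 = {1, 5, 6, 7}  B4 = {1, 4, 5, 6}  B5 = {1, 3, 5, 6}
Tree: B1–B2, B2–B3, B3–B4, B4–B5

The largest bag has 4 vertices, giving width 3; this decomposition certifies tw(G) ≤ 3. For the lower bound: the 4 vertex sets {0,1}, {2,5}, {6}, {7} are disjoint, each induces a connected subgraph, and every pair is joined by at least one edge of G. Contracting each set to a single vertex therefore yields K_{4} as a minor, and since treewidth is minor-monotone, tw(G) ≥ tw(K_{4}) = 3. Hence tw(G) = 3 exactly.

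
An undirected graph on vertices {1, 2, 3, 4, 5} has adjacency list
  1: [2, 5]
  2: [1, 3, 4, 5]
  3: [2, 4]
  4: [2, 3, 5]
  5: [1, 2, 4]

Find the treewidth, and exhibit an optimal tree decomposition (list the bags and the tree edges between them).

Every bag has size at most 3, so the width is 3 − 1 = 2 and tw(G) ≤ 2. On the other hand G contains the 3-clique {1, 2, 5}. A clique must lie in a single bag of any decomposition, so no decomposition can have width below 2. Combining the bounds, tw(G) = 2.

Treewidth 2.
One optimal decomposition is:
Bags: B1 = {2, 3, 4}  B2 = {2, 4, 5}  B3 = {1, 2, 5}
Tree: B1–B2, B2–B3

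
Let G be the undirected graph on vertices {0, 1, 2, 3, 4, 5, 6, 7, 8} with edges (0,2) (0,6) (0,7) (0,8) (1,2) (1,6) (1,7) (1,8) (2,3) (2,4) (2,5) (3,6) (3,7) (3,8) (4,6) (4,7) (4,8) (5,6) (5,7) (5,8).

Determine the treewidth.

4

A width-4 tree decomposition is:
Bags: B1 = {2, 4, 6, 7, 8}  B2 = {0, 2, 6, 7, 8}  B3 = {1, 2, 6, 7, 8}  B4 = {2, 5, 6, 7, 8}  B5 = {2, 3, 6, 7, 8}
Tree: B1–B2, B2–B3, B3–B4, B4–B5
Each bag holds 5 vertices, so the decomposition has width 4, which upper-bounds the treewidth. For the lower bound: the 5 vertex sets {2,4}, {0,8}, {1,7}, {6}, {5} are disjoint, each induces a connected subgraph, and every pair is joined by at least one edge of G. Contracting each set to a single vertex therefore yields K_{5} as a minor, and since treewidth is minor-monotone, tw(G) ≥ tw(K_{5}) = 4. Therefore the treewidth is 4.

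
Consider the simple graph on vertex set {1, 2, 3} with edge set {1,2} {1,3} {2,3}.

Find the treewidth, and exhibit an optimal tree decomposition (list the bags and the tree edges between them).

With just one bag of size 3, the width is 3 − 1 = 2, so tw(G) ≤ 2. For the lower bound, the 3 vertices {1, 2, 3} are pairwise adjacent, and any tree decomposition puts a clique entirely inside one bag — forcing width ≥ 2. The upper and lower bounds meet at 2, so that is the treewidth.

Treewidth 2.
One optimal decomposition is:
Bags: B1 = {1, 2, 3}
Tree: (single bag)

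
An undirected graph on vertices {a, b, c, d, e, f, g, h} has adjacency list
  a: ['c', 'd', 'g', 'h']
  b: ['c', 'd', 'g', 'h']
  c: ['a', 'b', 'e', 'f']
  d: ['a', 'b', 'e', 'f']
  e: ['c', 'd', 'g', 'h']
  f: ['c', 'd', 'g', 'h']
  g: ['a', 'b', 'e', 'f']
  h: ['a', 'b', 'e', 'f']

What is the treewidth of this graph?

A width-4 tree decomposition is:
Bags: B1 = {b, c, d, g, h}  B2 = {a, c, d, g, h}  B3 = {c, d, f, g, h}  B4 = {c, d, e, g, h}
Tree: B1–B2, B2–B3, B3–B4
Each bag holds 5 vertices, so the decomposition has width 4, which upper-bounds the treewidth. For the lower bound: the 5 vertex sets {b,c}, {a,g}, {f,h}, {d}, {e} are disjoint, each induces a connected subgraph, and every pair is joined by at least one edge of G. Contracting each set to a single vertex therefore yields K_{5} as a minor, and since treewidth is minor-monotone, tw(G) ≥ tw(K_{5}) = 4. Hence tw(G) = 4 exactly.

4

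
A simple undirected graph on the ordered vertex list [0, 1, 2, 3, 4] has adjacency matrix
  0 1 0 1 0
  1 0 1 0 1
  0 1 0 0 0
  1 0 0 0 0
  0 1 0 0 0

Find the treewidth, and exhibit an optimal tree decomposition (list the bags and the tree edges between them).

Treewidth 1.
One optimal decomposition is:
Bags: B1 = {1, 4}  B2 = {1, 2}  B3 = {0, 1}  B4 = {0, 3}
Tree: B1–B2, B1–B3, B3–B4

The largest bag has 2 vertices, giving width 1; this decomposition certifies tw(G) ≤ 1. G has an edge, so its treewidth is at least 1. Combining the bounds, tw(G) = 1.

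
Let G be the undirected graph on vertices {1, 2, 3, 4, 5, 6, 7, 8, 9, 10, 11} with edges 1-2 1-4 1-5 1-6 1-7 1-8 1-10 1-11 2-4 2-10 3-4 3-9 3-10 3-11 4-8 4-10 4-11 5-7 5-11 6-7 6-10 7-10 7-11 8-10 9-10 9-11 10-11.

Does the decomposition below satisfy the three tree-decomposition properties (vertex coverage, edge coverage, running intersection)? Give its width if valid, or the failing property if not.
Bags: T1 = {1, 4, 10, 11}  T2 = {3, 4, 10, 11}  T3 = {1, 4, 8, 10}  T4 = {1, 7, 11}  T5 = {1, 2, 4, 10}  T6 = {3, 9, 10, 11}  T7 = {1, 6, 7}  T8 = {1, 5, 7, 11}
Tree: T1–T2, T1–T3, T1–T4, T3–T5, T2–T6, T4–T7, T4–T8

A tree decomposition must satisfy three properties: every vertex lies in some bag; for every edge, both endpoints lie together in some bag; and for every vertex, the bags containing it form a connected subtree. Here edge (10,7) lies in no bag, so the decomposition is invalid.

No — edge (10,7) lies in no bag.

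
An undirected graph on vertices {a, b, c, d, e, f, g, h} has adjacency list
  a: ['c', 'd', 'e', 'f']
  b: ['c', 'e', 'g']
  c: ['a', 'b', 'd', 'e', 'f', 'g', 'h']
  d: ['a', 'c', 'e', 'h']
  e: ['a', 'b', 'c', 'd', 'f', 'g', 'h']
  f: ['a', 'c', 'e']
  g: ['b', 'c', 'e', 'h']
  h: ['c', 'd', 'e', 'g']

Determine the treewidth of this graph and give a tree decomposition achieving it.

Each bag holds 4 vertices, so the decomposition has width 3, which upper-bounds the treewidth. Conversely, {c, d, e, h} is a clique of size 4, and the vertices of any clique must share a bag in every tree decomposition; so some bag has ≥ 4 vertices and tw(G) ≥ 3. Therefore the treewidth is 3.

Treewidth 3.
Bags: B1 = {c, d, e, h}  B2 = {c, e, g, h}  B3 = {a, c, d, e}  B4 = {b, c, e, g}  B5 = {a, c, e, f}
Tree: B1–B2, B1–B3, B2–B4, B3–B5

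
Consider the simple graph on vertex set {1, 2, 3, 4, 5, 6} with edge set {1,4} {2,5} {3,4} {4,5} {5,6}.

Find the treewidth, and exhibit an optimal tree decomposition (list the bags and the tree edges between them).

Treewidth 1.
Bags: B1 = {5, 6}  B2 = {4, 5}  B3 = {2, 5}  B4 = {1, 4}  B5 = {3, 4}
Tree: B1–B2, B2–B3, B2–B4, B4–B5

The largest bag has 2 vertices, giving width 1; this decomposition certifies tw(G) ≤ 1. Since G has at least one edge (e.g. 6–5), it is not an edgeless graph, so tw(G) ≥ 1. The upper and lower bounds meet at 1, so that is the treewidth.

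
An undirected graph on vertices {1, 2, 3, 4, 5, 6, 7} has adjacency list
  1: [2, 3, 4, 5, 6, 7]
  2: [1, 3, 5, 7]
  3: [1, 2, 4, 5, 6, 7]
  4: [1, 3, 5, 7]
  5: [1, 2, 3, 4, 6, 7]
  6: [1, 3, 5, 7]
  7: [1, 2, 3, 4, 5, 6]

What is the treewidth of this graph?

A width-4 tree decomposition is:
Bags: B1 = {1, 3, 4, 5, 7}  B2 = {1, 3, 5, 6, 7}  B3 = {1, 2, 3, 5, 7}
Tree: B1–B2, B1–B3
The largest bag has 5 vertices, giving width 4; this decomposition certifies tw(G) ≤ 4. For the lower bound, the 5 vertices {1, 2, 3, 5, 7} are pairwise adjacent, and any tree decomposition puts a clique entirely inside one bag — forcing width ≥ 4. Hence tw(G) = 4 exactly.

4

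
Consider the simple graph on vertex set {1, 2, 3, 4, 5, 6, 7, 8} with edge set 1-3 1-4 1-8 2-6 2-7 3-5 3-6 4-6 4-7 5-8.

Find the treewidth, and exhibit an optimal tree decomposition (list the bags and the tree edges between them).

Treewidth 2.
One such decomposition:
Bags: B1 = {1, 5, 8}  B2 = {1, 3, 5}  B3 = {1, 3, 4}  B4 = {3, 4, 6}  B5 = {4, 6, 7}  B6 = {2, 6, 7}
Tree: B1–B2, B2–B3, B3–B4, B4–B5, B5–B6

Each bag holds 3 vertices, so the decomposition has width 2, which upper-bounds the treewidth. The edges 8–5–3–1–8 form a cycle, so G is not a tree and its treewidth is at least 2. The upper and lower bounds meet at 2, so that is the treewidth.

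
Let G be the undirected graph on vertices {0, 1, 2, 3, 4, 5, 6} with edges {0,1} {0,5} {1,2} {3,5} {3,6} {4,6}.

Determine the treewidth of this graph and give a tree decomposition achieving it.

Treewidth 1.
Bags: B1 = {1, 2}  B2 = {0, 1}  B3 = {0, 5}  B4 = {3, 5}  B5 = {3, 6}  B6 = {4, 6}
Tree: B1–B2, B2–B3, B3–B4, B4–B5, B5–B6

Each bag holds 2 vertices, so the decomposition has width 1, which upper-bounds the treewidth. G has an edge, so its treewidth is at least 1. Therefore the treewidth is 1.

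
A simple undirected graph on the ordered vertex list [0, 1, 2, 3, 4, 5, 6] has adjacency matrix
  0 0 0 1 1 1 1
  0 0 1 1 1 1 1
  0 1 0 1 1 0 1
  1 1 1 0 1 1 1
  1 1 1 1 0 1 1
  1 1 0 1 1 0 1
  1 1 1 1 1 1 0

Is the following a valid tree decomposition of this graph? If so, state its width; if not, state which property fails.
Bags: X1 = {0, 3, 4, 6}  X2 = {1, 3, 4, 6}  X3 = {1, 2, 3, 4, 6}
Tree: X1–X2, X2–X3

No — vertex 5 appears in no bag.

A tree decomposition must satisfy three properties: every vertex lies in some bag; for every edge, both endpoints lie together in some bag; and for every vertex, the bags containing it form a connected subtree. Here vertex 5 appears in no bag, so the decomposition is invalid.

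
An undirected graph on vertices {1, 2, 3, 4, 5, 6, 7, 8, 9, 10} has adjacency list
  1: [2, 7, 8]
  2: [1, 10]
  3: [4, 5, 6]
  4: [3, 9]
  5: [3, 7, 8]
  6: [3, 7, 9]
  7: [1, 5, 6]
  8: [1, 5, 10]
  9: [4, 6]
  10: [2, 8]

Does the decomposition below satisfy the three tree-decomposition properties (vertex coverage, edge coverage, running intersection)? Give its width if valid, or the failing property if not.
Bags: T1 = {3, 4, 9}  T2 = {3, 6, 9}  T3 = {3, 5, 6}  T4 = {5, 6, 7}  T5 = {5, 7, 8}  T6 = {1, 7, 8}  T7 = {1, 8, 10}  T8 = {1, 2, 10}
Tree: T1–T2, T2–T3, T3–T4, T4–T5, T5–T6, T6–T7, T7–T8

Yes; width 2.

Every vertex of G appears in some bag (union = {1, 2, 3, 4, 5, 6, 7, 8, 9, 10}); every edge is covered by a bag; and for each vertex v the set of bags containing v is connected in the bag tree. The decomposition is therefore valid. The largest bag has 3 vertices, so the width is 2.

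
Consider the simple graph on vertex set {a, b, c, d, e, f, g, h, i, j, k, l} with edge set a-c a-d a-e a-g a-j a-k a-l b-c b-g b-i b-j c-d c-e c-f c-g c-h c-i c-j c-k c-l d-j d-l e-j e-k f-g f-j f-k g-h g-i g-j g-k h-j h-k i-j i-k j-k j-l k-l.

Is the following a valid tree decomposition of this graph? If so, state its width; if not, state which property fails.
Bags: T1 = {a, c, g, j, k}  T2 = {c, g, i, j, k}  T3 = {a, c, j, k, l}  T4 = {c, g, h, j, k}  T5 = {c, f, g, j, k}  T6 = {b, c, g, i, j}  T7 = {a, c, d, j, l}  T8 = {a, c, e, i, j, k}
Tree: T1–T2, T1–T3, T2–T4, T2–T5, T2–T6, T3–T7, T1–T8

No — bags containing vertex i are not connected in the tree.

A tree decomposition must satisfy three properties: every vertex lies in some bag; for every edge, both endpoints lie together in some bag; and for every vertex, the bags containing it form a connected subtree. Here bags containing vertex i are not connected in the tree, so the decomposition is invalid.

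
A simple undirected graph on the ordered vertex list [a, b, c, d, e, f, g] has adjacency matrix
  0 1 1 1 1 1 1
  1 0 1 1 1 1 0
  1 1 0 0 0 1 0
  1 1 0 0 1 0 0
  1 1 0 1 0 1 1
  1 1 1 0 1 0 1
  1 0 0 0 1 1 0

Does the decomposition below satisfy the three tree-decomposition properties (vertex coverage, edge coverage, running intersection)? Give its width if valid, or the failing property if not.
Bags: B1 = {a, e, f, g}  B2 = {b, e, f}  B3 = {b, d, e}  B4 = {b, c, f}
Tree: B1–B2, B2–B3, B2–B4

No — edge (a,b) lies in no bag.

A tree decomposition must satisfy three properties: every vertex lies in some bag; for every edge, both endpoints lie together in some bag; and for every vertex, the bags containing it form a connected subtree. Here edge (a,b) lies in no bag, so the decomposition is invalid.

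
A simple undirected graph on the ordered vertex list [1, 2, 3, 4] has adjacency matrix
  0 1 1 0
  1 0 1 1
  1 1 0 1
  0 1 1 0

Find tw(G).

2

A width-2 tree decomposition is:
Bags: B1 = {2, 3, 4}  B2 = {1, 2, 3}
Tree: B1–B2
The largest bag has 3 vertices, giving width 2; this decomposition certifies tw(G) ≤ 2. For the lower bound, the 3 vertices {1, 2, 3} are pairwise adjacent, and any tree decomposition puts a clique entirely inside one bag — forcing width ≥ 2. Hence tw(G) = 2 exactly.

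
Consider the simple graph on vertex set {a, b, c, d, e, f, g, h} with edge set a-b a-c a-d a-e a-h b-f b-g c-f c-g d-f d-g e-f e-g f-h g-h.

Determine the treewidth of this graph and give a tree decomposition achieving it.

Treewidth 3.
One such decomposition:
Bags: B1 = {a, c, f, g}  B2 = {a, d, f, g}  B3 = {a, f, g, h}  B4 = {a, e, f, g}  B5 = {a, b, f, g}
Tree: B1–B2, B2–B3, B3–B4, B4–B5

Every bag has size at most 4, so the width is 4 − 1 = 3 and tw(G) ≤ 3. For the lower bound: the 4 vertex sets {c,f}, {d,g}, {a}, {h} are disjoint, each induces a connected subgraph, and every pair is joined by at least one edge of G. Contracting each set to a single vertex therefore yields K_{4} as a minor, and since treewidth is minor-monotone, tw(G) ≥ tw(K_{4}) = 3. Therefore the treewidth is 3.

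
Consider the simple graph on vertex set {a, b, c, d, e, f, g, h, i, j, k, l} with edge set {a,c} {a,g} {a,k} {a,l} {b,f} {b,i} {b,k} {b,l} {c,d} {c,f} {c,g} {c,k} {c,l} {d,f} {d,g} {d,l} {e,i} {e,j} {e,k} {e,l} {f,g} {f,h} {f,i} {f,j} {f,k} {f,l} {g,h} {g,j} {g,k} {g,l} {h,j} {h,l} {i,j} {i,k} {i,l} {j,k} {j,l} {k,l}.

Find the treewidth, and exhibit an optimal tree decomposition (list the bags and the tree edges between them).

The largest bag has 5 vertices, giving width 4; this decomposition certifies tw(G) ≤ 4. On the other hand G contains the 5-clique {a, c, g, k, l}. A clique must lie in a single bag of any decomposition, so no decomposition can have width below 4. Therefore the treewidth is 4.

Treewidth 4.
Bags: B1 = {f, g, j, k, l}  B2 = {c, f, g, k, l}  B3 = {a, c, g, k, l}  B4 = {f, g, h, j, l}  B5 = {f, i, j, k, l}  B6 = {b, f, i, k, l}  B7 = {c, d, f, g, l}  B8 = {e, i, j, k, l}
Tree: B1–B2, B2–B3, B1–B4, B1–B5, B5–B6, B2–B7, B5–B8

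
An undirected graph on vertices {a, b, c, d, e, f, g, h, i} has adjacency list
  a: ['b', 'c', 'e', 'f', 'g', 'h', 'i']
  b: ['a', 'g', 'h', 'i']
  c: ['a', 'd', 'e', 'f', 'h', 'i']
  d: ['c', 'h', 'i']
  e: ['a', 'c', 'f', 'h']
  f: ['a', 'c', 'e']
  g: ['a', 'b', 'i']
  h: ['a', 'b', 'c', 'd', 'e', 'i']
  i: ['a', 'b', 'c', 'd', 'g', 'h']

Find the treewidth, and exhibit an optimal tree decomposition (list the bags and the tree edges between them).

Treewidth 3.
Bags: B1 = {a, c, h, i}  B2 = {a, c, e, h}  B3 = {a, b, h, i}  B4 = {c, d, h, i}  B5 = {a, b, g, i}  B6 = {a, c, e, f}
Tree: B1–B2, B1–B3, B1–B4, B3–B5, B2–B6

The largest bag has 4 vertices, giving width 3; this decomposition certifies tw(G) ≤ 3. On the other hand G contains the 4-clique {c, d, h, i}. A clique must lie in a single bag of any decomposition, so no decomposition can have width below 3. Hence tw(G) = 3 exactly.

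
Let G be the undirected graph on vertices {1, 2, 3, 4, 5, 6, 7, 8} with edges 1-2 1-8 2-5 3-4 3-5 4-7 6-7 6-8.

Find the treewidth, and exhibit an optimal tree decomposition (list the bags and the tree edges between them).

Treewidth 2.
One optimal decomposition is:
Bags: B1 = {1, 2, 5}  B2 = {1, 5, 8}  B3 = {5, 6, 8}  B4 = {5, 6, 7}  B5 = {4, 5, 7}  B6 = {3, 4, 5}
Tree: B1–B2, B2–B3, B3–B4, B4–B5, B5–B6

Each bag holds 3 vertices, so the decomposition has width 2, which upper-bounds the treewidth. For the lower bound, G contains the cycle 5–2–1–8–6–7–4–3–5, so G is not a forest; only forests have treewidth ≤ 1, hence tw(G) ≥ 2. Hence tw(G) = 2 exactly.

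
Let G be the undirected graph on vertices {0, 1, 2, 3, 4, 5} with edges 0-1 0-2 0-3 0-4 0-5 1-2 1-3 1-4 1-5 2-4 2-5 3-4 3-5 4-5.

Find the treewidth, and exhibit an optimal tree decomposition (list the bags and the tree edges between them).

Treewidth 4.
One optimal decomposition is:
Bags: B1 = {0, 1, 3, 4, 5}  B2 = {0, 1, 2, 4, 5}
Tree: B1–B2

Each bag holds 5 vertices, so the decomposition has width 4, which upper-bounds the treewidth. For the lower bound, the 5 vertices {0, 1, 2, 4, 5} are pairwise adjacent, and any tree decomposition puts a clique entirely inside one bag — forcing width ≥ 4. Therefore the treewidth is 4.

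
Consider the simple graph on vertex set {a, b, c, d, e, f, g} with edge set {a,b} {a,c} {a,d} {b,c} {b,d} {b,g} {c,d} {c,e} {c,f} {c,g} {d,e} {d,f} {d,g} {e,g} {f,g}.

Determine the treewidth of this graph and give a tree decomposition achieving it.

Every bag has size at most 4, so the width is 4 − 1 = 3 and tw(G) ≤ 3. On the other hand G contains the 4-clique {c, d, e, g}. A clique must lie in a single bag of any decomposition, so no decomposition can have width below 3. Therefore the treewidth is 3.

Treewidth 3.
One such decomposition:
Bags: B1 = {c, d, e, g}  B2 = {b, c, d, g}  B3 = {a, b, c, d}  B4 = {c, d, f, g}
Tree: B1–B2, B2–B3, B2–B4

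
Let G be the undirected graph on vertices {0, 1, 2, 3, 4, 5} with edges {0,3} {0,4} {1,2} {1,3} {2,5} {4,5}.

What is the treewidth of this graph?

A width-2 tree decomposition is:
Bags: B1 = {1, 2, 3}  B2 = {2, 3, 5}  B3 = {3, 4, 5}  B4 = {0, 3, 4}
Tree: B1–B2, B2–B3, B3–B4
The largest bag has 3 vertices, giving width 2; this decomposition certifies tw(G) ≤ 2. For the lower bound, G contains the cycle 3–1–2–5–4–0–3, so G is not a forest; only forests have treewidth ≤ 1, hence tw(G) ≥ 2. Combining the bounds, tw(G) = 2.

2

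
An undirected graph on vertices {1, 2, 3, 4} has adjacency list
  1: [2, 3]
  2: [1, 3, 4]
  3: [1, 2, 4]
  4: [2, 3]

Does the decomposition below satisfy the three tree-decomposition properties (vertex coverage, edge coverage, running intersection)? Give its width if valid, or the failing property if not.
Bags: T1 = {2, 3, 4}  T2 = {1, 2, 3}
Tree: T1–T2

Yes; width 2.

Vertex coverage: the bags together contain {1, 2, 3, 4}, the full vertex set. Edge coverage: each edge of G has both endpoints in at least one bag. Running intersection: for every vertex, the bags containing it form a connected subtree. All three properties hold, so this is a valid tree decomposition of width max|bag| − 1 = 2, and hence tw(G) ≤ 2.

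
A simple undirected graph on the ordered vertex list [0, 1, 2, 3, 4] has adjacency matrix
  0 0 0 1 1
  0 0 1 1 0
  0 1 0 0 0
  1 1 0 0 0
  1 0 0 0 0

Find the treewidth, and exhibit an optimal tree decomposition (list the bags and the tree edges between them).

The largest bag has 2 vertices, giving width 1; this decomposition certifies tw(G) ≤ 1. Since G has at least one edge (e.g. 2–1), it is not an edgeless graph, so tw(G) ≥ 1. The upper and lower bounds meet at 1, so that is the treewidth.

Treewidth 1.
One optimal decomposition is:
Bags: B1 = {1, 2}  B2 = {1, 3}  B3 = {0, 3}  B4 = {0, 4}
Tree: B1–B2, B2–B3, B3–B4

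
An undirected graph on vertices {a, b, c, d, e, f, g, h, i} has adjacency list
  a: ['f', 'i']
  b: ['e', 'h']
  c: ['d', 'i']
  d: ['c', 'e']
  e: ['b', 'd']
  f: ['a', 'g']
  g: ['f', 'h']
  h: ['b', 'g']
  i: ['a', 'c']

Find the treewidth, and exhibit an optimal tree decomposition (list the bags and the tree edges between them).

Treewidth 2.
One such decomposition:
Bags: B1 = {c, d, e}  B2 = {b, c, e}  B3 = {b, c, h}  B4 = {c, g, h}  B5 = {c, f, g}  B6 = {a, c, f}  B7 = {a, c, i}
Tree: B1–B2, B2–B3, B3–B4, B4–B5, B5–B6, B6–B7

The largest bag has 3 vertices, giving width 2; this decomposition certifies tw(G) ≤ 2. The edges c–d–e–b–h–g–f–a–i–c form a cycle, so G is not a tree and its treewidth is at least 2. Therefore the treewidth is 2.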